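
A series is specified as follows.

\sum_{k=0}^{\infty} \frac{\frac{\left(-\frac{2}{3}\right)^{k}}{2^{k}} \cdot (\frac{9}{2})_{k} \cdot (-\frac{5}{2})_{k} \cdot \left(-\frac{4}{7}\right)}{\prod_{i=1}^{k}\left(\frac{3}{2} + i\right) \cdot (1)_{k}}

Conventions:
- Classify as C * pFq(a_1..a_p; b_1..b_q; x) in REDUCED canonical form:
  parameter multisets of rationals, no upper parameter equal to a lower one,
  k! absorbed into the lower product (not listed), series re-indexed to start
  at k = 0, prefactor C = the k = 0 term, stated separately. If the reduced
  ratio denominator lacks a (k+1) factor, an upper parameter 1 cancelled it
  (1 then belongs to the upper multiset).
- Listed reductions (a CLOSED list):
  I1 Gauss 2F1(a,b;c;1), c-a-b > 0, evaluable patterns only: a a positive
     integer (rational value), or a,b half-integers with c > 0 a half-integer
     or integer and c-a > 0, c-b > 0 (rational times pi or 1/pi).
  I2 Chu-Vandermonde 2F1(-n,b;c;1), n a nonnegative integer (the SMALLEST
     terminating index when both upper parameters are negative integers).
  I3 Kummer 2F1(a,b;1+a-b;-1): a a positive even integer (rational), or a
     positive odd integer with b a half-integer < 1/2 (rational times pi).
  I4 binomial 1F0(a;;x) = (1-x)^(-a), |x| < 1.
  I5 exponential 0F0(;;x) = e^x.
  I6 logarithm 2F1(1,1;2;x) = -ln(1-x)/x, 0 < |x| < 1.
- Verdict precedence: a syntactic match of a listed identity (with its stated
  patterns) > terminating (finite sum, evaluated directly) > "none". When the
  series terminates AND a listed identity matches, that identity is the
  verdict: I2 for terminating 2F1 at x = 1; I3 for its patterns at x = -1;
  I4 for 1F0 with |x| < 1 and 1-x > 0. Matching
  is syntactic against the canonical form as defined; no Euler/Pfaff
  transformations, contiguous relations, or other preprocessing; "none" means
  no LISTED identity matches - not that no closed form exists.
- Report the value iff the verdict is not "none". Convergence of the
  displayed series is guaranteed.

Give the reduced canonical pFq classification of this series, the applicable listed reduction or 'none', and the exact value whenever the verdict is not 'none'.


Key step: from the first term -\frac{4}{7}: (1)_k (C = -4/7) is k! itself.
Term ratio: r(k) = -\frac{1}{3} * (k-\frac{5}{2}) (k+\frac{9}{2}) / [(k+\frac{5}{2}) (k+1)] - poly over poly, x = -\frac{1}{3} from leading terms; C = -\frac{4}{7} at k = 0.

Prefactor -\frac{4}{7}, argument -\frac{1}{3}: 2F1 with upper {-\frac{5}{2}, \frac{9}{2}} over lower {\frac{5}{2}}. Verdict: no listed reduction: x = -\frac{1}{3} and upper {-\frac{5}{2}, \frac{9}{2}} fail every I1-I6 pattern.


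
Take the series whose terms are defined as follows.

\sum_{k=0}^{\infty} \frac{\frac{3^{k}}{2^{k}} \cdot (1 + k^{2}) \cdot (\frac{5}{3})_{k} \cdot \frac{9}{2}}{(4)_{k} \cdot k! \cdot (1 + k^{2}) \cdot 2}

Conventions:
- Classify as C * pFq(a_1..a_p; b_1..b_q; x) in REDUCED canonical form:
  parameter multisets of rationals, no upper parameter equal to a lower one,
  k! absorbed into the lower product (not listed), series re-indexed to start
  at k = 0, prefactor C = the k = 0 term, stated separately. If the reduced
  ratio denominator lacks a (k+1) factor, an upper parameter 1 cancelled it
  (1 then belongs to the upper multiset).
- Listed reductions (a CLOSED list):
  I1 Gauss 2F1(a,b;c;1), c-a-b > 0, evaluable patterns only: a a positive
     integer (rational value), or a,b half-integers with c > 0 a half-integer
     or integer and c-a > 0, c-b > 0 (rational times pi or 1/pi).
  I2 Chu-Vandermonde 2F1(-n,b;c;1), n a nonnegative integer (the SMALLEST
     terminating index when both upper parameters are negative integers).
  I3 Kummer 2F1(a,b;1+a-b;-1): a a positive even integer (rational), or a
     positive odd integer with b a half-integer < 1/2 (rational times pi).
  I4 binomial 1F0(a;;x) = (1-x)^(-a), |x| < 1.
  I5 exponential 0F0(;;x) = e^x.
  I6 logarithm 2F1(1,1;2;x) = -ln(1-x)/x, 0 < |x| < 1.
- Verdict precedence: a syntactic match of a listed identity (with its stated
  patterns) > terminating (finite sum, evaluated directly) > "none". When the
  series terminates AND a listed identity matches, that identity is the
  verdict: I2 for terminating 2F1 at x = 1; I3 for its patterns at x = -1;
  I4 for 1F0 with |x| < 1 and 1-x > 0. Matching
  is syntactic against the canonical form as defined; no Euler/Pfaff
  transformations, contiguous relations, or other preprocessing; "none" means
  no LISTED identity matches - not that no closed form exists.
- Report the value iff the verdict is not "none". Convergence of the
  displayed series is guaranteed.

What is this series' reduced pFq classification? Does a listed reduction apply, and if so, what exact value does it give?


The series (x = \frac{3}{2}) is 1F1: upper {\frac{5}{3}}, lower {4}, prefactor \frac{9}{4}. Verdict: none. A 1F1 with upper {\frac{5}{3}} fits none of I1-I6 at x = \frac{3}{2}; the sum runs forever.

The tell: with t_0 = \frac{9}{4}, the constant factors (C = 9/4) combine into one prefactor.
Step ratio: r(k) = \frac{3}{2} * (k+\frac{5}{3}) / [(k+4) (k+1)] - rational in k. x = \frac{3}{2}; t_0 = \frac{9}{4}; negate the roots.


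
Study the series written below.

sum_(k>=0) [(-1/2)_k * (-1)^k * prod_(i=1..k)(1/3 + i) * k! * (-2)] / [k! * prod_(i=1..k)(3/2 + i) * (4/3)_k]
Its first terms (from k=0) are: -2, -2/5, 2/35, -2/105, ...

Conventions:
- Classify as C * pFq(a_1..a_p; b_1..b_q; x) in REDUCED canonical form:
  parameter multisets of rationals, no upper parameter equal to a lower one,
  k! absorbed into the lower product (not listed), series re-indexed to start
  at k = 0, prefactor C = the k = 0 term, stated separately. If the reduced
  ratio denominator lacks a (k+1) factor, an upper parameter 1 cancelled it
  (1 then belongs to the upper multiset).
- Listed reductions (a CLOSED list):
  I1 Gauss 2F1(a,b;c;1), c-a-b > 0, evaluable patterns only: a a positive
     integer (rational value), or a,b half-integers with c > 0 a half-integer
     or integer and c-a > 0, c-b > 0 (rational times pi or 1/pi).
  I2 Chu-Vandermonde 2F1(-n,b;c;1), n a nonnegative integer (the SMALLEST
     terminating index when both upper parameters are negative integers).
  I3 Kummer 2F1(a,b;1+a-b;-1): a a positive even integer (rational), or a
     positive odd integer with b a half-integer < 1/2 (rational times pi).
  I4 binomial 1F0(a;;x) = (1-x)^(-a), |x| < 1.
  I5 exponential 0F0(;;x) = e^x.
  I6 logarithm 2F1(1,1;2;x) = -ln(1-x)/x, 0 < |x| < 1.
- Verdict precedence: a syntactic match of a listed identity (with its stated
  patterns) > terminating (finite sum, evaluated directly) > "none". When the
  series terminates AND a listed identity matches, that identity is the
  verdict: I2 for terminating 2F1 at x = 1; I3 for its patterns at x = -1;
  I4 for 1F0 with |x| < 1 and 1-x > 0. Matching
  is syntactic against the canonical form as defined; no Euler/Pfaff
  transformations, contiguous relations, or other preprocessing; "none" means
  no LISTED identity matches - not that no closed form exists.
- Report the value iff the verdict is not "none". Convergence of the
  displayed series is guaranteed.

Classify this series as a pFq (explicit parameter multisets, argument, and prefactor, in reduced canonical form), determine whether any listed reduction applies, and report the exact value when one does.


Classification (C = -2): 2F1 with upper {-1/2, 1}, lower {5/2}, argument x = -1. Verdict: the Kummer evaluation I3 applies (x = -1; c = 5/2 equals 1+a-b for upper {-1/2, 1}: listed pattern). Hence: (-3/4) * pi.

The tell: from the first term -2: the lower running product (C = -2) is a rising factorial.
Consecutive-term ratio: r(k) = (-1) * (k-1/2) (k+1) / [(k+5/2) (k+1)] - rational; roots negated = parameters, x = (-1), C = -2.


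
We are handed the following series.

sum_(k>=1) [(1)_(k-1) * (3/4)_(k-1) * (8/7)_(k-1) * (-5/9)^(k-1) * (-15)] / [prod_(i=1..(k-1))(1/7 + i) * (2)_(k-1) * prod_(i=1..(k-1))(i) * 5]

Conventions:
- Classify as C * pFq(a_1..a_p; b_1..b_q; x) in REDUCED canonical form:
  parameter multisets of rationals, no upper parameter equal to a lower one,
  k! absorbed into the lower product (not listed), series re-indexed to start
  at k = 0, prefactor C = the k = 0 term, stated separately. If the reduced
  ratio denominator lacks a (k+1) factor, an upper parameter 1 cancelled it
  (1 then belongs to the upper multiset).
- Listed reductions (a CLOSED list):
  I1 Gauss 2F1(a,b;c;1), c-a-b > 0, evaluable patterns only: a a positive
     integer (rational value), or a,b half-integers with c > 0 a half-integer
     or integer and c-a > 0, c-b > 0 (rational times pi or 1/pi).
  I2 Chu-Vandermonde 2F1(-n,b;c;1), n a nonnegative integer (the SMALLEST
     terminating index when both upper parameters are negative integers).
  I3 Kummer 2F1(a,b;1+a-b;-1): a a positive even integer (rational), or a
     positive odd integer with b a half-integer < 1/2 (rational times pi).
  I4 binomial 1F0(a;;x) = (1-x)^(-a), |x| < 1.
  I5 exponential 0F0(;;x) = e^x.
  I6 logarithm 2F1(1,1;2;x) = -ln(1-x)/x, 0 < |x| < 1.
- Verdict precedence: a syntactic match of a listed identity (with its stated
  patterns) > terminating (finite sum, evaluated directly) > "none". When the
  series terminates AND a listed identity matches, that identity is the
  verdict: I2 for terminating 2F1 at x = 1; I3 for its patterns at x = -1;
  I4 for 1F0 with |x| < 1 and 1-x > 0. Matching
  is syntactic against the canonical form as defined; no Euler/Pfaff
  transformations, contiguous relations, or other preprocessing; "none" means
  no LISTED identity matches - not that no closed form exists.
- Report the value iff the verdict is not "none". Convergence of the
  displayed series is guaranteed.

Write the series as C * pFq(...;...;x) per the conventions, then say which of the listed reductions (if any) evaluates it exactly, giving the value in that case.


Reduced: x = -5/9, 2F1, upper = {3/4, 1}, lower = {2}, C = -3. Verdict: none. A 2F1 with upper {3/4, 1} fits none of I1-I6 at x = -5/9; the sum runs forever.

The tell: x = (-5/9) and the constant factors (C = -3, x = -5/9) combine into one prefactor.
Adjacent-term ratio: r(k) = (-5/9) * (k+3/4) (k+1) / [(k+2) (k+1)] ; factor over Q: parameters, x = (-5/9), and C = -3.


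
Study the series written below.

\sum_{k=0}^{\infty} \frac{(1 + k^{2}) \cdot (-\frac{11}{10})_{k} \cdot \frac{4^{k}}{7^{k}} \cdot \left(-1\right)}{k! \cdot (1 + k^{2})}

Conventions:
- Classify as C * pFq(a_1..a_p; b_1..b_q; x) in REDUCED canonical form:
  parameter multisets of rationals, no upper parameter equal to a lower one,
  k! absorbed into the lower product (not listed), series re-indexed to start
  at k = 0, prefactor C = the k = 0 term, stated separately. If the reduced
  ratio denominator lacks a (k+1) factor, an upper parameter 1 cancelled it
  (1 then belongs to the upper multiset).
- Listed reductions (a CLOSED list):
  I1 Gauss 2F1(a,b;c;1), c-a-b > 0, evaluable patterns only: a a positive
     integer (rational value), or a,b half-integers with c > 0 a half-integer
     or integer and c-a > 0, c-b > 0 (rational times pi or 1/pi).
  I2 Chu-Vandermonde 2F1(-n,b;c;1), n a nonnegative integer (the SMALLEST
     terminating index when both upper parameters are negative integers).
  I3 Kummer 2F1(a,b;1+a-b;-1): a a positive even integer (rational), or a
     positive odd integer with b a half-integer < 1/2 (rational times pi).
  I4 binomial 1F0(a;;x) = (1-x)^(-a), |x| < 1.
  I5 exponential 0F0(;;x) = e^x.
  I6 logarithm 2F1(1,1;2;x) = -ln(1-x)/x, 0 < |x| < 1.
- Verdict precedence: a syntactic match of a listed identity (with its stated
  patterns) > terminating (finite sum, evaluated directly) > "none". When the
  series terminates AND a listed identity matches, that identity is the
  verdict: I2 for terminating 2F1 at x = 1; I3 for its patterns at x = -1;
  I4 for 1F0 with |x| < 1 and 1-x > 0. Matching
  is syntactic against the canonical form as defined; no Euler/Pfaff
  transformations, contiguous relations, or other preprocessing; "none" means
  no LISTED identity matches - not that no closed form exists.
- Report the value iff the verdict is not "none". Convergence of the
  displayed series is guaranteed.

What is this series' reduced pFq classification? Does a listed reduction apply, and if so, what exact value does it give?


This is -1 * 1F0(-\frac{11}{10}; -; \frac{4}{7}) in reduced canonical form. Verdict: the I4 binomial reduction matches (the 1F0 binomial series: exponent 11/10, x = \frac{4}{7}). Exact value: \left(-1\right) \cdot \left(\frac{3}{7}\right)^{\frac{11}{10}}.

Key step: from the first term -1: the two geometric factors (prefactor -1) combine into one argument.
Adjacent-term ratio: r(k) = \frac{4}{7} * (k-\frac{11}{10}) / [(k+1)] - poly over poly, x = \frac{4}{7} from leading terms; C = -1 at k = 0.


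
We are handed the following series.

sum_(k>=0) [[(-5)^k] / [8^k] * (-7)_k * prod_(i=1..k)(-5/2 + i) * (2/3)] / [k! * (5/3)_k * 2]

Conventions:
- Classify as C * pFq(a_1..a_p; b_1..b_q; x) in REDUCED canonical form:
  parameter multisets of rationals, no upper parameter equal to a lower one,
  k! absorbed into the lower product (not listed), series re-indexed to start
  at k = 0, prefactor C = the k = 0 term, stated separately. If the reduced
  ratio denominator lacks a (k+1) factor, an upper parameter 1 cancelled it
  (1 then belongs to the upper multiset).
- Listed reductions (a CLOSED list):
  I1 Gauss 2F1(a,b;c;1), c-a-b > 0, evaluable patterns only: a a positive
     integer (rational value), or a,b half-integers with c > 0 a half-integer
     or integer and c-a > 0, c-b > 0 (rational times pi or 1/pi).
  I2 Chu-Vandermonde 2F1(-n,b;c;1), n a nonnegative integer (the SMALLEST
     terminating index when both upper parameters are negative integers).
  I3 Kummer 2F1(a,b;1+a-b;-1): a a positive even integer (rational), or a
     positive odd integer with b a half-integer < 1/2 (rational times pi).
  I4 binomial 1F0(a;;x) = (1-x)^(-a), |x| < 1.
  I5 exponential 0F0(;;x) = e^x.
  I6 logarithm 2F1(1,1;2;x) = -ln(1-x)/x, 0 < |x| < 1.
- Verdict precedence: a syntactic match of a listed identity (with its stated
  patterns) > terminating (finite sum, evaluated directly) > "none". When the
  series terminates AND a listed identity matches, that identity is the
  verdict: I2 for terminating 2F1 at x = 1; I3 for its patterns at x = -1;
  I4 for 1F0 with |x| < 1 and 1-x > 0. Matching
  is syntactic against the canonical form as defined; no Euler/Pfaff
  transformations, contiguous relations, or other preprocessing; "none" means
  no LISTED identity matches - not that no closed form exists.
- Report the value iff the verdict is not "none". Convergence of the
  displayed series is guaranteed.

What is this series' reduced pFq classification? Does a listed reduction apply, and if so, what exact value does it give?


The series (x = -5/8) is 2F1: upper {-7, -3/2}, lower {5/3}, prefactor 1/3. Verdict: terminating (-7 upstairs). 8 nonzero terms in all; added directly. Hence: -96782173444573/221671852081152.

Key step: t_0 = 1/3 here, and the constant factors (C = 1/3) combine into one prefactor.
Step ratio: r(k) = (-5/8) * (k-7) (k-3/2) / [(k+5/3) (k+1)] - rational; roots negated = parameters, x = (-5/8), C = 1/3.


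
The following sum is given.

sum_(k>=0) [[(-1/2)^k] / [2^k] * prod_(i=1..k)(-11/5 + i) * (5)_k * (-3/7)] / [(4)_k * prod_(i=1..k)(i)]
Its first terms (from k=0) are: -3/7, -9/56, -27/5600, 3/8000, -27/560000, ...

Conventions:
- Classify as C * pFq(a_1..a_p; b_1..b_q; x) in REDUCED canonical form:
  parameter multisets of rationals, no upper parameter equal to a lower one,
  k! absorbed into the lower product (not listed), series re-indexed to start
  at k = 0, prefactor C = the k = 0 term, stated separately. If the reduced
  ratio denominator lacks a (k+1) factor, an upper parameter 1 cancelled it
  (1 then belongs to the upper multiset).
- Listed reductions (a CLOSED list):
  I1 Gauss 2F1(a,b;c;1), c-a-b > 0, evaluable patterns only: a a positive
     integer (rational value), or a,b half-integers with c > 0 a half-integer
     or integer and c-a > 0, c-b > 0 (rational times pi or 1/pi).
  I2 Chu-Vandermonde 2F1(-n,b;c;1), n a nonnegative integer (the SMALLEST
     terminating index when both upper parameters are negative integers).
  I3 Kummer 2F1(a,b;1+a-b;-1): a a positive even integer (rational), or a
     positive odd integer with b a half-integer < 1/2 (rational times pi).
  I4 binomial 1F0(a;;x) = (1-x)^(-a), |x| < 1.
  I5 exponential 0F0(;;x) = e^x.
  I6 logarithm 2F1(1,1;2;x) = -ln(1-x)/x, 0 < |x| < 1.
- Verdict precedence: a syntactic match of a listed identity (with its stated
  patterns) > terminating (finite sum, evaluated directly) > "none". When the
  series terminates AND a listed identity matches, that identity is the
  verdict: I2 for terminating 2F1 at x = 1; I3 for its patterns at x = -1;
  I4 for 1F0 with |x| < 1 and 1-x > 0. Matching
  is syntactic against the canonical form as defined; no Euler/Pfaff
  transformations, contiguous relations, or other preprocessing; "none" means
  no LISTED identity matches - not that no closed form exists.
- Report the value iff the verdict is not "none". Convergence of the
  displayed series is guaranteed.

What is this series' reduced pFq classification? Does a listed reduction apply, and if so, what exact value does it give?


With C = -3/7: the canonical form is 2F1(-6/5, 5; 4; -1/4). Verdict: none here - no I1-I6 shape fits x = -1/4 with lower {4}.

The tell: from the first term -3/7: the running product (C = -3/7, x = -1/4) telescopes to a rising factorial.
Consecutive-term ratio: r(k) = (-1/4) * (k-6/5) (k+5) / [(k+4) (k+1)] - rational in k, leading ratio (-1/4); with t_0 = -3/7, classification follows.


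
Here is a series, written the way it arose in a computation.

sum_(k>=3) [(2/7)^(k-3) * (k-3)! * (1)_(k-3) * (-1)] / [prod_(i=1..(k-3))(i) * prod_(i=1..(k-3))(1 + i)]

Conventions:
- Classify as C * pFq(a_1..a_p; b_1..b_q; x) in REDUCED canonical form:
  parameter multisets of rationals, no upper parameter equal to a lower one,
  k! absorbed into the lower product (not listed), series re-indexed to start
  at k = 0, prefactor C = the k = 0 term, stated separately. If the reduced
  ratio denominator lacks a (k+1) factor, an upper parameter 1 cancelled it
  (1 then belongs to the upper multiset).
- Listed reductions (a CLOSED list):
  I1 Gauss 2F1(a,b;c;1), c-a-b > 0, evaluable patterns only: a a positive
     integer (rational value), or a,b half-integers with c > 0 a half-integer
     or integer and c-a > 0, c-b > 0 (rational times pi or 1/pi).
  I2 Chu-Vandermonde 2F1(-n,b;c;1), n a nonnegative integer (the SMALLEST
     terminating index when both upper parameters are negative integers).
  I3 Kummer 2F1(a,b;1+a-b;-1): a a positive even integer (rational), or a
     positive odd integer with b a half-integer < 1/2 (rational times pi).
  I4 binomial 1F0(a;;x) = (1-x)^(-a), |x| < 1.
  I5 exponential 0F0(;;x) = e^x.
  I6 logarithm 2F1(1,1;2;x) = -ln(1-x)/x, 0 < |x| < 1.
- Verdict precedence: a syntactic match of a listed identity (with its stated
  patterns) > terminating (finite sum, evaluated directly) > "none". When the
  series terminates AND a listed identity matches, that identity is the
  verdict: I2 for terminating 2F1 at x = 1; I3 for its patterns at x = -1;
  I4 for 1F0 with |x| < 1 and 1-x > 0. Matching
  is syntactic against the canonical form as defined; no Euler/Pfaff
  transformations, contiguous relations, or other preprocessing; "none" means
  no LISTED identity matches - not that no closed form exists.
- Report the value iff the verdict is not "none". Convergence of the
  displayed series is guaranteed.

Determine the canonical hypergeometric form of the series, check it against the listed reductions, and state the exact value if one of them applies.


Classification (C = -1): 2F1 with upper {1, 1}, lower {2}, argument x = 2/7. Verdict: the I6 logarithm reduction matches (the logarithm: parameters (1,1;2), x = 2/7). Its exact value is (7/2) * ln(5/7).

The tell: t_0 = -1 here, and the lower running product (C = -1, x = 2/7) is a rising factorial.
Adjacent-term ratio: r(k) = (2/7) * (k+1) (k+1) / [(k+2) (k+1)] - rational in k. x = (2/7); t_0 = -1; negate the roots.


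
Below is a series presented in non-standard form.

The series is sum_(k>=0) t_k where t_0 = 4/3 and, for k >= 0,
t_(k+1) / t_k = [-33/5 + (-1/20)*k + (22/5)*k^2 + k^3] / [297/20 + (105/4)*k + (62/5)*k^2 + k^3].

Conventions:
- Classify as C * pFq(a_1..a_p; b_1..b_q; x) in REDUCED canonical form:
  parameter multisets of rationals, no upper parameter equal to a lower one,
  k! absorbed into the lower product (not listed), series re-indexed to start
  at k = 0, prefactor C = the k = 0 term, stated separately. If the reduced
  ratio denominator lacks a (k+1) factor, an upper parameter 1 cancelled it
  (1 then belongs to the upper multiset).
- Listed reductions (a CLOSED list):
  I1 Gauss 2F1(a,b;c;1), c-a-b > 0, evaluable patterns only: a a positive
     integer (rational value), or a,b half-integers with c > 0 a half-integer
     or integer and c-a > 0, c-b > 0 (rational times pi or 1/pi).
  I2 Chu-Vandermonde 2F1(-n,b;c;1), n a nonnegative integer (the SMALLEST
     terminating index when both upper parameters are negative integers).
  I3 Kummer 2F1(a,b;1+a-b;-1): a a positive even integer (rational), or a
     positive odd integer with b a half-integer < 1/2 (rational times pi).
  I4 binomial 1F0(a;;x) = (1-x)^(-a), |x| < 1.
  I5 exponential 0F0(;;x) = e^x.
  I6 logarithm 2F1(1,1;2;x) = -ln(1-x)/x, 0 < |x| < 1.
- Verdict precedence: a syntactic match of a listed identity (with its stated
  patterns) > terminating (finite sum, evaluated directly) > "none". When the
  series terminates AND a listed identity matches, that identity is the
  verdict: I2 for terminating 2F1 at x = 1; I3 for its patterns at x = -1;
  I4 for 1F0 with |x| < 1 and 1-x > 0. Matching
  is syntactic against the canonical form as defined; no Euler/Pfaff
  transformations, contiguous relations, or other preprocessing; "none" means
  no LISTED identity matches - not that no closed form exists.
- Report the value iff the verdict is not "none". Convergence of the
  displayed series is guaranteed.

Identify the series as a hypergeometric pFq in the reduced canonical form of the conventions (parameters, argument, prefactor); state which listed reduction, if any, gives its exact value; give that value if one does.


Prefactor 4/3, argument 1: 2F1 with upper {-11/10, 4} over lower {99/10}. Verdict: the Gauss summation I1 fires (x = 1: the Gamma ratio telescopes since c-a-b = 7 > 0 and a = 4 in Z>0). Value: 9541067/12600000.

Key step: t_0 = 4/3 here, and cancel k + 3/2 from the displayed ratio first; then C = 4/3.
Step ratio: r(k) = 1 * (k-11/10) (k+4) / [(k+99/10) (k+1)] - rational; roots negated = parameters, x = 1, C = 4/3.


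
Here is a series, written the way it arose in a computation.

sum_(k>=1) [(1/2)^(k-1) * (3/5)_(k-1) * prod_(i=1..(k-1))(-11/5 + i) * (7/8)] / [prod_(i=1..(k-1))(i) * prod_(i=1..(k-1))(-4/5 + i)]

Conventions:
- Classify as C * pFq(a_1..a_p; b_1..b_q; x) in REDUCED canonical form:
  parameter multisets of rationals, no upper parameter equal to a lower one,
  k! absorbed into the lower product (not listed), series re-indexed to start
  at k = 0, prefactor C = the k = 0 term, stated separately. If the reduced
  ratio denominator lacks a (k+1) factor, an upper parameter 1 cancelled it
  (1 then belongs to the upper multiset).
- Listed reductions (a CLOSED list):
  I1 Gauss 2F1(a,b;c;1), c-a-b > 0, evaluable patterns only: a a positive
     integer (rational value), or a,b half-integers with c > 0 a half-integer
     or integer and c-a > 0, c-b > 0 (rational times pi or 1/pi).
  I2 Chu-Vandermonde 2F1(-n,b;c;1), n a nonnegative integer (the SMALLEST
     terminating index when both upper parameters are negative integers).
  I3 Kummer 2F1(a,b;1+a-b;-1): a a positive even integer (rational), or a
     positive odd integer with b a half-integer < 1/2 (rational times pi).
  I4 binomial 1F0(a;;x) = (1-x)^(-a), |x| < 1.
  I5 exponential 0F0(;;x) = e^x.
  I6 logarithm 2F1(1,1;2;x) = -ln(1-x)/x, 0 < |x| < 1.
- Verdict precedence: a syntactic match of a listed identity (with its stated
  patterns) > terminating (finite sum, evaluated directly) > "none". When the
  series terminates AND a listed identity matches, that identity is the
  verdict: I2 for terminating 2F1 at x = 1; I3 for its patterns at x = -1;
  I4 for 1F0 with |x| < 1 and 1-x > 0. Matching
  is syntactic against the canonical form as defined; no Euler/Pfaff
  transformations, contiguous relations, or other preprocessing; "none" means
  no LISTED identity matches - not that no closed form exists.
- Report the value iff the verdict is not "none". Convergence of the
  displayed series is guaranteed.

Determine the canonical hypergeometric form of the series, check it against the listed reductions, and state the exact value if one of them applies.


Canonical form: C = 7/8 times 2F1 with upper {-6/5, 3/5}, lower {1/5}, x = 1/2. Verdict: none. No listed pattern accepts 2F1(-6/5, 3/5; 1/5; 1/2).

The tell: t_0 being 7/8, the product of the first k integers (prefactor 7/8) is k!.
Step ratio: r(k) = (1/2) * (k-6/5) (k+3/5) / [(k+1/5) (k+1)] - rational in k, leading ratio (1/2); with t_0 = 7/8, classification follows.


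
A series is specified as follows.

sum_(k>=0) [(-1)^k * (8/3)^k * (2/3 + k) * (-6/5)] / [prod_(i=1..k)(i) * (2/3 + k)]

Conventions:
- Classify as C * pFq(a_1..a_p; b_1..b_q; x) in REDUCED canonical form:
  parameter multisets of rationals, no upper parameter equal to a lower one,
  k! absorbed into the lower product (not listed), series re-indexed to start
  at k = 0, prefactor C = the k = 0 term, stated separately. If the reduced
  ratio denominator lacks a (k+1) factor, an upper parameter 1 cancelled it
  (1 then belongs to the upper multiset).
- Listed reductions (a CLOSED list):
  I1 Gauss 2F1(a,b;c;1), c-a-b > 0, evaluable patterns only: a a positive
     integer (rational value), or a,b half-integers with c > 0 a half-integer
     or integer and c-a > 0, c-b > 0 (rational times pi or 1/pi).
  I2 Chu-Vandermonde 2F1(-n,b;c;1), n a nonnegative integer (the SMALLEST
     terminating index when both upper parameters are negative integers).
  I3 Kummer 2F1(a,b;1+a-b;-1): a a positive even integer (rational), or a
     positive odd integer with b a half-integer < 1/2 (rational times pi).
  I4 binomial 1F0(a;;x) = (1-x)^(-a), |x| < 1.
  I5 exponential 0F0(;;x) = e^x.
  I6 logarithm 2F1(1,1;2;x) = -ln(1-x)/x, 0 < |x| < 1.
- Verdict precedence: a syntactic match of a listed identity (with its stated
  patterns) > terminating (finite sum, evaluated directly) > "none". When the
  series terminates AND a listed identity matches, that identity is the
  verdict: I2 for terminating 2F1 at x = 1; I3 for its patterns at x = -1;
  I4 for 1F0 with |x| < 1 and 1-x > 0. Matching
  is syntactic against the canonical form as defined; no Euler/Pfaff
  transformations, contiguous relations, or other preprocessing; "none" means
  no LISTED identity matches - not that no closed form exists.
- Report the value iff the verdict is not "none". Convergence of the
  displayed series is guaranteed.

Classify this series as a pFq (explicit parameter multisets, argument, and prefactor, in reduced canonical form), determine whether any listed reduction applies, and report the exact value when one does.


The tell: t_0 = -6/5 here, and the factor k + 2/3 cancels (top and bottom), leaving prefactor -6/5.
Consecutive-term ratio: r(k) = (-8/3) * 1 / [(k+1)] - rational; roots negated = parameters, x = (-8/3), C = -6/5.

x = -8/3 here; the reduced form reads 0F0, upper {-}, lower {-}, C = -6/5. Verdict (x = -8/3): the I5 exponential reduction applies (the 0F0 exponential series at x = -8/3). Its exact value is (-6/5) * e^(-8/3).


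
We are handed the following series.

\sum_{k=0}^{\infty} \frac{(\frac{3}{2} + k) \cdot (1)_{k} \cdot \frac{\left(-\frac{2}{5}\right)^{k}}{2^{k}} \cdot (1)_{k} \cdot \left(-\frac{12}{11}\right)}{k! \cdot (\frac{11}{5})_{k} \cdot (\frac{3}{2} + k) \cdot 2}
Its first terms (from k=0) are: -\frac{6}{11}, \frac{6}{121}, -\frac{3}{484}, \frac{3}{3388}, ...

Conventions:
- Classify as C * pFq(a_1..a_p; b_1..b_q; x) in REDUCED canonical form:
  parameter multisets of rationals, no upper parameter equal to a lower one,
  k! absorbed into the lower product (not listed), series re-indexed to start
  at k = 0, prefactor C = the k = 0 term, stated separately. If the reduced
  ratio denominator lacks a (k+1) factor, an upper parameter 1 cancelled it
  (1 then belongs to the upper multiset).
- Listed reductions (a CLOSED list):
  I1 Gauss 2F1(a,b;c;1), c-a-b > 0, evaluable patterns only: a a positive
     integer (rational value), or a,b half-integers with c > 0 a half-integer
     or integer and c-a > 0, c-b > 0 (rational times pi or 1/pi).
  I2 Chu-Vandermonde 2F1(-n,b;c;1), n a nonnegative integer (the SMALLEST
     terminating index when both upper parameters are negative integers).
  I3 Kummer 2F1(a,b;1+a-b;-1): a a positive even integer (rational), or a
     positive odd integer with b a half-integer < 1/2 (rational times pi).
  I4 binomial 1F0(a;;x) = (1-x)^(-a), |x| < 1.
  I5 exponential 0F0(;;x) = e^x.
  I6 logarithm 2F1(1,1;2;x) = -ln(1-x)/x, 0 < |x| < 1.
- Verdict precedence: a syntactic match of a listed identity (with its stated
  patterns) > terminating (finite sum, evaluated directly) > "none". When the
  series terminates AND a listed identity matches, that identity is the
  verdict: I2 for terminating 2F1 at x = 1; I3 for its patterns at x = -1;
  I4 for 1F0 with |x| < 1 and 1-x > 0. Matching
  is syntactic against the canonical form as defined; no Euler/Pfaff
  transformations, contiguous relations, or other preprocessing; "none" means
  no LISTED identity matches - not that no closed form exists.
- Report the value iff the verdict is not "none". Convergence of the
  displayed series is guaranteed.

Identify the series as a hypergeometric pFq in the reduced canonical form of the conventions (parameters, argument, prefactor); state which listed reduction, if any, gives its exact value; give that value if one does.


Prefactor -\frac{6}{11}, argument -\frac{1}{5}: 2F1 with upper {1, 1} over lower {\frac{11}{5}}. Verdict: none. A 2F1 with upper {1, 1} fits none of I1-I6 at x = -\frac{1}{5}; the sum runs forever.

The tell: with t_0 = -\frac{6}{11}, the two k-th powers (C = -6/11, x = -1/5) combine into one argument.
Adjacent-term ratio: r(k) = -\frac{1}{5} * (k+1) (k+1) / [(k+\frac{11}{5}) (k+1)] - rational in k, leading ratio -\frac{1}{5}; with t_0 = -\frac{6}{11}, classification follows.


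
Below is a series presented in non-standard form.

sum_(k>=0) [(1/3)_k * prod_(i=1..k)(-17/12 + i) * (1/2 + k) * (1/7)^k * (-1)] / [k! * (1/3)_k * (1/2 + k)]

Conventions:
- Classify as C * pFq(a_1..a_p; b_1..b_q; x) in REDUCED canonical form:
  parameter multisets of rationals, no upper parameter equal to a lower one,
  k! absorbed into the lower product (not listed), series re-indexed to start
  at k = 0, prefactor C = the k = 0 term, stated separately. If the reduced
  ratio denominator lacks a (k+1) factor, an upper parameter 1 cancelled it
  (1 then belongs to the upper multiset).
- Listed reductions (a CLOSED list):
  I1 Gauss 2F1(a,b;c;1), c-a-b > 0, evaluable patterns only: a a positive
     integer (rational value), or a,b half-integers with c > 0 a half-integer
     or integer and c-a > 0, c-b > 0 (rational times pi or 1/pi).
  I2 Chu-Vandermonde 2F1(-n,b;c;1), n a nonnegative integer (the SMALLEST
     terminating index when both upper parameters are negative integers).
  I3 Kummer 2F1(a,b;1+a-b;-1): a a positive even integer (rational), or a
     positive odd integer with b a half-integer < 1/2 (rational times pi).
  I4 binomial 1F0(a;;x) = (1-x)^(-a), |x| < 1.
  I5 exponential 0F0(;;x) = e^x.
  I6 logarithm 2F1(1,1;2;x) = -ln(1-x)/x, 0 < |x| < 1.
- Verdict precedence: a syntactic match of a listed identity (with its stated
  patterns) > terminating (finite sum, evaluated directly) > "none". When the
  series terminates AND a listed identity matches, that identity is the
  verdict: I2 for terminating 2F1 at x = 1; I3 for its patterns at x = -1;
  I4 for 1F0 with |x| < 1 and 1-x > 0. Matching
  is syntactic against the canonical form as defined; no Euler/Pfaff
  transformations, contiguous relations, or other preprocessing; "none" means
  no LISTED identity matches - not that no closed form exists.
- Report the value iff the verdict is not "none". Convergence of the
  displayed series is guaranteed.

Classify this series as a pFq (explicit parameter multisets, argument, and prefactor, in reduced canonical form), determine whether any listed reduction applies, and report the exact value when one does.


Prefactor -1, argument 1/7: 1F0 with upper {-5/12} over lower {-}. Verdict (x = 1/7): the binomial series (I4) applies (the 1F0 binomial series: exponent 5/12, x = 1/7). Its exact value is (-1) * (6/7)^(5/12).

Structural cue: with t_0 = -1, the running product (C = -1, x = 1/7) telescopes to a rising factorial.
Step ratio: r(k) = (1/7) * (k-5/12) / [(k+1)] ; factor over Q: parameters, x = (1/7), and C = -1.


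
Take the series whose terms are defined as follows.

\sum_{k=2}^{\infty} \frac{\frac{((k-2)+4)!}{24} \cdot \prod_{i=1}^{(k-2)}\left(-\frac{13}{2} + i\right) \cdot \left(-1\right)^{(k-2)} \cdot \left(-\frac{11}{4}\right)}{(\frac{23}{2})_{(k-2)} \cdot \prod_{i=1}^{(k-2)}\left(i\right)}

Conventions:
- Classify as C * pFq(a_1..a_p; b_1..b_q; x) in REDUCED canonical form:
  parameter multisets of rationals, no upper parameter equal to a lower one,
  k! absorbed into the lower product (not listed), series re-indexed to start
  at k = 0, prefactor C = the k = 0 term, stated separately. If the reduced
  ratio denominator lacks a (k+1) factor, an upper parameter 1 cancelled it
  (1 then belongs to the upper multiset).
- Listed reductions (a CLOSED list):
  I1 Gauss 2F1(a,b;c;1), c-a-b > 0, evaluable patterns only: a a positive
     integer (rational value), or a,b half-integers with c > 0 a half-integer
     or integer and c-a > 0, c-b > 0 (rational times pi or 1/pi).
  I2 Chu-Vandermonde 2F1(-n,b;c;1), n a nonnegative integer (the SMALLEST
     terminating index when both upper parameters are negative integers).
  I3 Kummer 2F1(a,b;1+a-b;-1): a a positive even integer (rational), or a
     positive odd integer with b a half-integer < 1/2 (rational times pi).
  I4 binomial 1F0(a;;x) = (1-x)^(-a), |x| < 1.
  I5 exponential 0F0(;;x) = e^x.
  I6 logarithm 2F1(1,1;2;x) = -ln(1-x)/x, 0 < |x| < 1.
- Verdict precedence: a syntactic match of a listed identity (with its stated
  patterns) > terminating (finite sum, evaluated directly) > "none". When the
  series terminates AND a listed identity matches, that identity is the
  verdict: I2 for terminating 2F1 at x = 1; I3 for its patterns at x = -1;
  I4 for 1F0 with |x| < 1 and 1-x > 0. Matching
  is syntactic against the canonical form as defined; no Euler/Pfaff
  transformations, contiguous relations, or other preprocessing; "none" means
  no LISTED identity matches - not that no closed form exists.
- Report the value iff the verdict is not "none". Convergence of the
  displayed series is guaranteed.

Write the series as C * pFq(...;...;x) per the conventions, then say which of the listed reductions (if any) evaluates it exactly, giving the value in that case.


Canonical form: C = -\frac{11}{4} times 2F1 with upper {-\frac{11}{2}, 5}, lower {\frac{23}{2}}, x = -1. Verdict: this is the Kummer evaluation I3 (x = -1; c = \frac{23}{2} equals 1+a-b for upper {-\frac{11}{2}, 5}: listed pattern). Exact value: \left(-\frac{480134655}{67108864}\right) \cdot \pi.

First insight: with t_0 = -\frac{11}{4}, the running product (C = -11/4) telescopes to a rising factorial.
Step ratio: r(k) = -1 * (k-\frac{11}{2}) (k+5) / [(k+\frac{23}{2}) (k+1)] - poly over poly, x = -1 from leading terms; C = -\frac{11}{4} at k = 0.


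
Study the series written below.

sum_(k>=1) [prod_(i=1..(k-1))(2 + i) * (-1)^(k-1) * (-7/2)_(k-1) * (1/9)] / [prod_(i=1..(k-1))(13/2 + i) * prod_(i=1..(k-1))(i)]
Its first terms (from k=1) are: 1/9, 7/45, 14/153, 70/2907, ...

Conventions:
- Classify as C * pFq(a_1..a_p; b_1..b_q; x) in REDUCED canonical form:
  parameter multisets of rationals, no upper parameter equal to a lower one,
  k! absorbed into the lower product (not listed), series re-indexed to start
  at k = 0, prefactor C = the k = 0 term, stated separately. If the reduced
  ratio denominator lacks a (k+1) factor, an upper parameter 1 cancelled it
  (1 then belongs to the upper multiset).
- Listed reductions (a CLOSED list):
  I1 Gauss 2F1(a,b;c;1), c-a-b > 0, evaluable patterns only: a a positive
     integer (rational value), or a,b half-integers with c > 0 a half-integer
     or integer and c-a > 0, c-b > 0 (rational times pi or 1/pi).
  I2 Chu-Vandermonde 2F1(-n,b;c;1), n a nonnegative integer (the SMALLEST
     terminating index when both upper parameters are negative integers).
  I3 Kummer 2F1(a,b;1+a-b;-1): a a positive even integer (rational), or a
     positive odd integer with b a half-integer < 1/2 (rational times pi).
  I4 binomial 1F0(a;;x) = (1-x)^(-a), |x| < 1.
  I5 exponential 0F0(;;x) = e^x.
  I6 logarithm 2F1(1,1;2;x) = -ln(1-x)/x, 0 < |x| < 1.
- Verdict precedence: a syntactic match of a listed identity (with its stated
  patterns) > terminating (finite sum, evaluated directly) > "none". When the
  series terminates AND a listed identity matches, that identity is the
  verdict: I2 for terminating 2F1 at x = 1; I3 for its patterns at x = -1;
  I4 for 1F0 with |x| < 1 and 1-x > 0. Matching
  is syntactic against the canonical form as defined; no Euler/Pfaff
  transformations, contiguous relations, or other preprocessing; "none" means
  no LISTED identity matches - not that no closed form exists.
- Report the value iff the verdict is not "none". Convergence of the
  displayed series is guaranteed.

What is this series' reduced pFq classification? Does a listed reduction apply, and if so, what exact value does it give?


Canonical form: C = 1/9 times 2F1 with upper {-7/2, 3}, lower {15/2}, x = -1. Verdict: this is the Kummer evaluation I3 (x = -1; c = 15/2 equals 1+a-b for upper {-7/2, 3}: listed pattern). Sum: (1001/8192) * pi.

Structural cue: t_0 being 1/9, the running product (C = 1/9, x = -1) telescopes to a rising factorial.
Consecutive-term ratio: r(k) = (-1) * (k-7/2) (k+3) / [(k+15/2) (k+1)] - poly over poly, x = (-1) from leading terms; C = 1/9 at k = 0.


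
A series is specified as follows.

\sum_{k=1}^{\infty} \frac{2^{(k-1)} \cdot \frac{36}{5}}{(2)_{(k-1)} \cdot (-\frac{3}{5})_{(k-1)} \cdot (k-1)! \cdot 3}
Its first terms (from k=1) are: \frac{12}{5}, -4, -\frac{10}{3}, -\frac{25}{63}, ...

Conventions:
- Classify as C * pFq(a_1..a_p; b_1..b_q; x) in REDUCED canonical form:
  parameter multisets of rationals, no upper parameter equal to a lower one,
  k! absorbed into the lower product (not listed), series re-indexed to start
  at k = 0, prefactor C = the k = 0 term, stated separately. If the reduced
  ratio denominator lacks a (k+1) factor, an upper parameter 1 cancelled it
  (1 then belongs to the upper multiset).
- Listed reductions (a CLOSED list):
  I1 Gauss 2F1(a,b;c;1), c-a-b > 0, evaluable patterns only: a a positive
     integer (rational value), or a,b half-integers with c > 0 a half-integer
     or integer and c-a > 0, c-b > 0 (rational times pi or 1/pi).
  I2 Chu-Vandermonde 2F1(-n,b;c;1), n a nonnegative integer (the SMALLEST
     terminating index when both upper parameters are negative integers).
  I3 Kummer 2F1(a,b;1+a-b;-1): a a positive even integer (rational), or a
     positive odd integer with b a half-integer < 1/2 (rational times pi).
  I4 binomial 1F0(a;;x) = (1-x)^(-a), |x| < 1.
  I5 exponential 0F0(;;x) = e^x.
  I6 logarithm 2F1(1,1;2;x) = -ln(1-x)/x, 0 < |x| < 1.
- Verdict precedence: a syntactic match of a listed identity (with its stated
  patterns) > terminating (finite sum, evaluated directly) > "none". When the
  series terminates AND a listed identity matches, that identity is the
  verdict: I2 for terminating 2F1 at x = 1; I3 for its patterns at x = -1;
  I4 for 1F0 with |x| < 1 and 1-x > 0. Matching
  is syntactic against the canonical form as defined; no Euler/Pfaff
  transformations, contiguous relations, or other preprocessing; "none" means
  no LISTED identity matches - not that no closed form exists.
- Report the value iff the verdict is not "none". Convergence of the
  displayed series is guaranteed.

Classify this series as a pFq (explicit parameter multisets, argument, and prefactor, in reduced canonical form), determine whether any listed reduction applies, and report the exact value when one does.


Canonical form: C = \frac{12}{5} times 0F2 with upper {-}, lower {-\frac{3}{5}, 2}, x = 2. Verdict: none - at argument 2 the multisets {-} ; {-\frac{3}{5}, 2} match no listed identity.

The tell: t_0 being \frac{12}{5}, the constant factors (prefactor 12/5) combine into one prefactor.
Consecutive-term ratio: r(k) = 2 * 1 / [(k-\frac{3}{5}) (k+2) (k+1)] - rational in k. x = 2; t_0 = \frac{12}{5}; negate the roots.
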